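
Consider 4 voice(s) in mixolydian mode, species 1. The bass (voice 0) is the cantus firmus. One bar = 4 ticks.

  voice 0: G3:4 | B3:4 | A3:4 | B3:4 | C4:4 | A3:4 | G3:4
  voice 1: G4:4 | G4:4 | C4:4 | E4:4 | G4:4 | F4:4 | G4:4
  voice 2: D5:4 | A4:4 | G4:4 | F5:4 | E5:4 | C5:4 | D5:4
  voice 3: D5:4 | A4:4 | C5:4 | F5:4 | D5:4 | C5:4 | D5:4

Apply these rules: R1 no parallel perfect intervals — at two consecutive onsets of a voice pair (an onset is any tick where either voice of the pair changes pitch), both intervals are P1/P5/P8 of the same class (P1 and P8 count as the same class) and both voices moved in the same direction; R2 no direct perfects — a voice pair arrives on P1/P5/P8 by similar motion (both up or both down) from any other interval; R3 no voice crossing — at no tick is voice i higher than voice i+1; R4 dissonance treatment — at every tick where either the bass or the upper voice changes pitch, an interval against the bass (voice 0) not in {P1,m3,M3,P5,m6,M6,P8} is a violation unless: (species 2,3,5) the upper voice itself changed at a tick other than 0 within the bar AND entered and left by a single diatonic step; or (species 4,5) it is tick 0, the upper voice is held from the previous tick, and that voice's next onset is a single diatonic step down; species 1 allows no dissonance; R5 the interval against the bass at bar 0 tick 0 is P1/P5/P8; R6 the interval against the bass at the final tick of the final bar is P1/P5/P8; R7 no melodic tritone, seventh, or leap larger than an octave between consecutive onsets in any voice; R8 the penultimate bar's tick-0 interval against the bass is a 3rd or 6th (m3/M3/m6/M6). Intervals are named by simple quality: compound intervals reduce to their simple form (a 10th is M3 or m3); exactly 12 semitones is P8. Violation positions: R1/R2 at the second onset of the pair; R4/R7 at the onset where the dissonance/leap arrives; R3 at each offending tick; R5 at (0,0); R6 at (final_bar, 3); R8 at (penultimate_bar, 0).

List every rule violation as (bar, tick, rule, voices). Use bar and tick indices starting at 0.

(1, 0, R1, (2, 3))
(1, 0, R4, (0, 2))
(1, 0, R4, (0, 3))
(2, 0, R2, (1, 2))
(2, 0, R4, (0, 2))
(3, 0, R2, (2, 3))
(3, 0, R4, (0, 1))
(3, 0, R4, (0, 2))
(3, 0, R4, (0, 3))
(3, 0, R7, (2,))
(4, 0, R2, (0, 1))
(4, 0, R3, (2, 3))
(4, 0, R4, (0, 3))
(4, 1, R3, (2, 3))
(4, 2, R3, (2, 3))
(4, 3, R3, (2, 3))
(5, 0, R1, (1, 3))
(5, 0, R2, (1, 2))
(5, 0, R2, (2, 3))
(6, 0, R1, (1, 2))
(6, 0, R1, (1, 3))
(6, 0, R1, (2, 3))

bar 0: v0=G3 v1=G4 v2=D5 v3=D5 downbeat P5
bar 1: v0=B3 v1=G4 v2=A4 v3=A4 downbeat m7
bar 2: v0=A3 v1=C4 v2=G4 v3=C5 downbeat m3
bar 3: v0=B3 v1=E4 v2=F5 v3=F5 downbeat TT
bar 4: v0=C4 v1=G4 v2=E5 v3=D5 downbeat M2
bar 5: v0=A3 v1=F4 v2=C5 v3=C5 downbeat m3
bar 6: v0=G3 v1=G4 v2=D5 v3=D5 downbeat P5
  -> R1 @ bar 1 tick 0 v(2, 3): D5/D5 P1 -> A4/A4 P1 similar
  -> R4 @ bar 1 tick 0 v(0, 2): B3/A4 m7 untreated
  -> R4 @ bar 1 tick 0 v(0, 3): B3/A4 m7 untreated
  -> R2 @ bar 2 tick 0 v(1, 2): G4/A4 M2 -> C4/G4 P5 similar
  -> R4 @ bar 2 tick 0 v(0, 2): A3/G4 m7 untreated
  -> R2 @ bar 3 tick 0 v(2, 3): G4/C5 P4 -> F5/F5 P1 similar
  -> R4 @ bar 3 tick 0 v(0, 1): B3/E4 P4 untreated
  -> R4 @ bar 3 tick 0 v(0, 2): B3/F5 TT untreated
  -> R4 @ bar 3 tick 0 v(0, 3): B3/F5 TT untreated
  -> R7 @ bar 3 tick 0 v(2,): G4->F5 leap 10st
  -> R2 @ bar 4 tick 0 v(0, 1): B3/E4 P4 -> C4/G4 P5 similar
  -> R3 @ bar 4 tick 0 v(2, 3): E5 above D5
  -> R4 @ bar 4 tick 0 v(0, 3): C4/D5 M2 untreated
  -> R3 @ bar 4 tick 1 v(2, 3): E5 above D5
  -> R3 @ bar 4 tick 2 v(2, 3): E5 above D5
  -> R3 @ bar 4 tick 3 v(2, 3): E5 above D5
  -> R1 @ bar 5 tick 0 v(1, 3): G4/D5 P5 -> F4/C5 P5 similar
  -> R2 @ bar 5 tick 0 v(1, 2): G4/E5 M6 -> F4/C5 P5 similar
  -> R2 @ bar 5 tick 0 v(2, 3): E5/D5 M2 -> C5/C5 P1 similar
  -> R1 @ bar 6 tick 0 v(1, 2): F4/C5 P5 -> G4/D5 P5 similar
  -> R1 @ bar 6 tick 0 v(1, 3): F4/C5 P5 -> G4/D5 P5 similar
  -> R1 @ bar 6 tick 0 v(2, 3): C5/C5 P1 -> D5/D5 P1 similar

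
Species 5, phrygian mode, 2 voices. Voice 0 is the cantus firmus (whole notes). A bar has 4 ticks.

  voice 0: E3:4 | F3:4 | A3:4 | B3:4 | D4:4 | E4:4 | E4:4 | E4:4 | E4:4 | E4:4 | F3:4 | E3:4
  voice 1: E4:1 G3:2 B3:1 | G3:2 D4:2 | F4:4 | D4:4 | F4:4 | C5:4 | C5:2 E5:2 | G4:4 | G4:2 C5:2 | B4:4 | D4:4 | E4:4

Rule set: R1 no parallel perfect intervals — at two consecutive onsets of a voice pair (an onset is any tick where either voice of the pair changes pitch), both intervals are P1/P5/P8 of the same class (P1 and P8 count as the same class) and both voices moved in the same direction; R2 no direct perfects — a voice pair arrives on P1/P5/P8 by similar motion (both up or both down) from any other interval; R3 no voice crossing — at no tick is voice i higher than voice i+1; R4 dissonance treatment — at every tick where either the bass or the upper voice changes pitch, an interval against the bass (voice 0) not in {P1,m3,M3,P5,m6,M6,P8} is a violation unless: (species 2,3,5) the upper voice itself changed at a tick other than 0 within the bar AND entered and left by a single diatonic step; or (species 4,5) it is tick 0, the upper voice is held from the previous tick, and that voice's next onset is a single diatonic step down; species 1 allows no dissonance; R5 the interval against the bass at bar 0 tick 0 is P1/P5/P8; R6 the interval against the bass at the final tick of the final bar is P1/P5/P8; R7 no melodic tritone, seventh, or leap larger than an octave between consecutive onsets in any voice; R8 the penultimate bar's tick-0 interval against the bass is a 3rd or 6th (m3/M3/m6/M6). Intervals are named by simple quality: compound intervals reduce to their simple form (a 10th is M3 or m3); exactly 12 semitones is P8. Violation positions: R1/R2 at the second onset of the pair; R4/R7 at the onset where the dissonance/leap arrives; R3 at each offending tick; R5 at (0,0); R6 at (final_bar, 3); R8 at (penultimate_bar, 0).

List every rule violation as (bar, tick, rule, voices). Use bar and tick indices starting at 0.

(1, 0, R4, (0, 1))
(10, 0, R7, (0,))

bar 0: v0=E3 v1=E4 downbeat P8
bar 1: v0=F3 v1=G3 downbeat M2
bar 2: v0=A3 v1=F4 downbeat m6
bar 3: v0=B3 v1=D4 downbeat m3
bar 4: v0=D4 v1=F4 downbeat m3
bar 5: v0=E4 v1=C5 downbeat m6
bar 6: v0=E4 v1=C5 downbeat m6
bar 7: v0=E4 v1=G4 downbeat m3
bar 8: v0=E4 v1=G4 downbeat m3
bar 9: v0=E4 v1=B4 downbeat P5
bar 10: v0=F3 v1=D4 downbeat M6
bar 11: v0=E3 v1=E4 downbeat P8
  -> R4 @ bar 1 tick 0 v(0, 1): F3/G3 M2 untreated
  -> R7 @ bar 10 tick 0 v(0,): E4->F3 leap 11st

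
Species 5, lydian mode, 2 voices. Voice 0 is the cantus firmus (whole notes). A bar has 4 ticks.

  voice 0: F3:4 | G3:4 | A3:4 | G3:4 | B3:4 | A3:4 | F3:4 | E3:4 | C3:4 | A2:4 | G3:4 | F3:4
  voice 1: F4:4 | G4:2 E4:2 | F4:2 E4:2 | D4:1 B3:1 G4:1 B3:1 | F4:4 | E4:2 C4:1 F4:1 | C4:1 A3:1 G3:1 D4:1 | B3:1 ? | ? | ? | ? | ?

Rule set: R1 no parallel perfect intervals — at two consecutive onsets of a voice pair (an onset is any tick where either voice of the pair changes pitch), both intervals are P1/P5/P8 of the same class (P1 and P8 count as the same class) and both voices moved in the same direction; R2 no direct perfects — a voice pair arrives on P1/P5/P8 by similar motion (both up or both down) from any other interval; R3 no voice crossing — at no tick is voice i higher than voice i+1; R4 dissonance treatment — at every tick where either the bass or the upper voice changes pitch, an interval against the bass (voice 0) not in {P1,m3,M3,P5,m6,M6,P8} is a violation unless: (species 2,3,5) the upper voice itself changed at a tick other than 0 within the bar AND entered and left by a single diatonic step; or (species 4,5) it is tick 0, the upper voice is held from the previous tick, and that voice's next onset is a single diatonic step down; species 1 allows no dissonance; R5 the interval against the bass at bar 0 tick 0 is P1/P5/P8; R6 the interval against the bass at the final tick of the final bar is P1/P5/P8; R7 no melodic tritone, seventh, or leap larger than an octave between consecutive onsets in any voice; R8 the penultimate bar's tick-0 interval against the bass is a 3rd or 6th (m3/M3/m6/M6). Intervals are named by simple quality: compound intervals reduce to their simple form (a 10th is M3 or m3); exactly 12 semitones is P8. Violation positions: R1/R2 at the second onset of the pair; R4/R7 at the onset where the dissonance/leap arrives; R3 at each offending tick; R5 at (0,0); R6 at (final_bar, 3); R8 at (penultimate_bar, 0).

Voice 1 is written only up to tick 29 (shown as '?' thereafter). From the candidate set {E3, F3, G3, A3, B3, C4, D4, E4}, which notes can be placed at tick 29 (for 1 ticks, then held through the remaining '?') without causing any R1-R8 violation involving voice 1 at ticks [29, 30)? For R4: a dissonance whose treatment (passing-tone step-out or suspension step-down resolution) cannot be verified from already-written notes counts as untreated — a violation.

{B3, C4, E3, E4, G3}

E3: legal
F3: violates R4,R7
G3: legal
A3: violates R4
B3: legal
C4: legal
D4: violates R4
E4: legal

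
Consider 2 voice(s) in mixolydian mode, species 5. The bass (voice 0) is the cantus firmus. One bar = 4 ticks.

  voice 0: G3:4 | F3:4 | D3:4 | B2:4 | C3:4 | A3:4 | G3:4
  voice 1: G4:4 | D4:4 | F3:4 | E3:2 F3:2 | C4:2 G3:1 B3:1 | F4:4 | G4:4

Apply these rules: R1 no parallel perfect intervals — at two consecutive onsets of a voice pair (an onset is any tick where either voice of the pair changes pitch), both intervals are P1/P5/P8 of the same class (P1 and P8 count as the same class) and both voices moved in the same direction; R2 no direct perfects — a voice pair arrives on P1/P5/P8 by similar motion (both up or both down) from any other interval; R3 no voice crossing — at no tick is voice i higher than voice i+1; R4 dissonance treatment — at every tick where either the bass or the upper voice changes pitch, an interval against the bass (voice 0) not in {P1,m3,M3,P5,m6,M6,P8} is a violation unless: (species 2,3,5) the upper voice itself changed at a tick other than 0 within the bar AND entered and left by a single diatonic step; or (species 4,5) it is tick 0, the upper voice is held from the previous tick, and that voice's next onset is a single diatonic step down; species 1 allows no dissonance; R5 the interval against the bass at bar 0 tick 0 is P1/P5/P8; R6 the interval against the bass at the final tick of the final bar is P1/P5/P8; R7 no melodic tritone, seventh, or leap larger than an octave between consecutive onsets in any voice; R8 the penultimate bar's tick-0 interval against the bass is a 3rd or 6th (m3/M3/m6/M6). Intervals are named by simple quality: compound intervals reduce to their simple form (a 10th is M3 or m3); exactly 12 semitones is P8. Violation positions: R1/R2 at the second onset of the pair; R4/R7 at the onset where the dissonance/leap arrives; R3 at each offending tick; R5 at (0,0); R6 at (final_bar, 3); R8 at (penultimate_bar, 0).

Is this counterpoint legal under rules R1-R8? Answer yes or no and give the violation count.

No (5 violations)

bar 0: v0=G3 v1=G4 (P8)
bar 1: v0=F3 v1=D4 (M6)
bar 2: v0=D3 v1=F3 (m3)
bar 3: v0=B2 v1=E3 (P4)
bar 4: v0=C3 v1=C4 (P8)
bar 5: v0=A3 v1=F4 (m6)
bar 6: v0=G3 v1=G4 (P8)
  R4 @ bar3.0: B2/E3 P4 untreated
  R4 @ bar3.2: B2/F3 TT untreated
  R2 @ bar4.0: B2/F3 TT -> C3/C4 P8 similar
  R4 @ bar4.3: C3/B3 M7 untreated
  R7 @ bar5.0: B3->F4 leap 6st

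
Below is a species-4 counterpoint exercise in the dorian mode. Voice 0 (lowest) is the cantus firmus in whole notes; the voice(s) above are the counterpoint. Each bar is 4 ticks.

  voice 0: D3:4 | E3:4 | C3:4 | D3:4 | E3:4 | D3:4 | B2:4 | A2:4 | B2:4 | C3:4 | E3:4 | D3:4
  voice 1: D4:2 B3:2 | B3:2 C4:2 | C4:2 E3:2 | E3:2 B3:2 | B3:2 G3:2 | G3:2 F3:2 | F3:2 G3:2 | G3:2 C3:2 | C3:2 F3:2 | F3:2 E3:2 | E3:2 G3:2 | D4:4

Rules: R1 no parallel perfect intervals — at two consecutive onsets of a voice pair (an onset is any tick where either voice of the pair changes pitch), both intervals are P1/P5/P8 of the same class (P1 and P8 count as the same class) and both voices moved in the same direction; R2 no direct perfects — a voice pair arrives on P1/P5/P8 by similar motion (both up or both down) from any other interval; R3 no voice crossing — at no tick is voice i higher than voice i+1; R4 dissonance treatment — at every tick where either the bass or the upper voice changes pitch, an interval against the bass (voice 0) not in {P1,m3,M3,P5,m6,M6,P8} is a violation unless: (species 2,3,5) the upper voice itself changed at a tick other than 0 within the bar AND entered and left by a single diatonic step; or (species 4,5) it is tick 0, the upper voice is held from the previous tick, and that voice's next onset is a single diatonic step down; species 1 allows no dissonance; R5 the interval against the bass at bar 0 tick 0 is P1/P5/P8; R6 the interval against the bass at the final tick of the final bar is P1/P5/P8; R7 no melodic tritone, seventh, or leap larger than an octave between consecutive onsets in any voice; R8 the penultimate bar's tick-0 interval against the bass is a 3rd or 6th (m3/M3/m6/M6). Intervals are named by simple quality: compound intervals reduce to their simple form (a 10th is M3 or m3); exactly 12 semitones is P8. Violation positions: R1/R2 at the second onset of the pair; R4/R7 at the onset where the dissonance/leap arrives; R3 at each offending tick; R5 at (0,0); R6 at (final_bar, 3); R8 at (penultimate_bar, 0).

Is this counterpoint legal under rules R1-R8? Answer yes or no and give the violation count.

No (6 violations)

bar 0: v0=D3 v1=D4 (P8)
bar 1: v0=E3 v1=B3 (P5)
bar 2: v0=C3 v1=C4 (P8)
bar 3: v0=D3 v1=E3 (M2)
bar 4: v0=E3 v1=B3 (P5)
bar 5: v0=D3 v1=G3 (P4)
bar 6: v0=B2 v1=F3 (TT)
bar 7: v0=A2 v1=G3 (m7)
bar 8: v0=B2 v1=C3 (m2)
bar 9: v0=C3 v1=F3 (P4)
bar 10: v0=E3 v1=E3 (P1)
bar 11: v0=D3 v1=D4 (P8)
  R4 @ bar3.0: D3/E3 M2 untreated
  R4 @ bar6.0: B2/F3 TT untreated
  R4 @ bar7.0: A2/G3 m7 untreated
  R4 @ bar8.0: B2/C3 m2 untreated
  R4 @ bar8.2: B2/F3 TT untreated
  R8 @ bar10.0: penult P1 not 3rd/6th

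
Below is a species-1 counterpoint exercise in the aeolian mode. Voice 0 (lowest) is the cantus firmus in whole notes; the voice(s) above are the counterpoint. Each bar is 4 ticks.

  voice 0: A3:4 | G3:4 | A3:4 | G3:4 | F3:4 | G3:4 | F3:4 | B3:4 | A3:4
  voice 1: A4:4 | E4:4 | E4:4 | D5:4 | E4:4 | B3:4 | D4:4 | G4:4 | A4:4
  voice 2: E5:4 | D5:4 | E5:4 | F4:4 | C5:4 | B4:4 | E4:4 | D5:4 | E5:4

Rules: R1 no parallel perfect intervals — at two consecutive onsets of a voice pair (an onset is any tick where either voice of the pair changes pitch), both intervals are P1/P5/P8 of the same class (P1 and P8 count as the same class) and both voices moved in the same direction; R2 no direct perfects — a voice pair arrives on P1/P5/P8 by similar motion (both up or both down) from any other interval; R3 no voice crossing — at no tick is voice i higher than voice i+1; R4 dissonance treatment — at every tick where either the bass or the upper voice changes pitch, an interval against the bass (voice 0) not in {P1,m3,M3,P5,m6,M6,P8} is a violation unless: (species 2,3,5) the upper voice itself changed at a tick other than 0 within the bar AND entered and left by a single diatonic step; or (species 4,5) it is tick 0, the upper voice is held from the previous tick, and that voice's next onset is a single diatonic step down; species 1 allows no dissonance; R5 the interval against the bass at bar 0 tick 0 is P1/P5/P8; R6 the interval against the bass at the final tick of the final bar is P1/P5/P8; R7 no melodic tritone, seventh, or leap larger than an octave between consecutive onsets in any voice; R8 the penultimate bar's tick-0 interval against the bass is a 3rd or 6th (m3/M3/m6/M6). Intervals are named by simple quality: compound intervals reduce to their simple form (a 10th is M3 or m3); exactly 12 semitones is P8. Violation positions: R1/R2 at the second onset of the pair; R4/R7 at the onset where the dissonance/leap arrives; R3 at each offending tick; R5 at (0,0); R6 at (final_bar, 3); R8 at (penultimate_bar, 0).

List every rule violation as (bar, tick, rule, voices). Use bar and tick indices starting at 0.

(1, 0, R1, (0, 2))
(2, 0, R1, (0, 2))
(3, 0, R3, (1, 2))
(3, 0, R4, (0, 2))
(3, 0, R7, (1,))
(3, 0, R7, (2,))
(3, 1, R3, (1, 2))
(3, 2, R3, (1, 2))
(3, 3, R3, (1, 2))
(4, 0, R4, (0, 1))
(4, 0, R7, (1,))
(5, 0, R2, (1, 2))
(6, 0, R4, (0, 2))
(7, 0, R2, (1, 2))
(7, 0, R7, (0,))
(7, 0, R7, (2,))
(8, 0, R1, (1, 2))

bar 0: v0=A3 v1=A4 v2=E5 downbeat P5
bar 1: v0=G3 v1=E4 v2=D5 downbeat P5
bar 2: v0=A3 v1=E4 v2=E5 downbeat P5
bar 3: v0=G3 v1=D5 v2=F4 downbeat m7
bar 4: v0=F3 v1=E4 v2=C5 downbeat P5
bar 5: v0=G3 v1=B3 v2=B4 downbeat M3
bar 6: v0=F3 v1=D4 v2=E4 downbeat M7
bar 7: v0=B3 v1=G4 v2=D5 downbeat m3
bar 8: v0=A3 v1=A4 v2=E5 downbeat P5
  -> R1 @ bar 1 tick 0 v(0, 2): A3/E5 P5 -> G3/D5 P5 similar
  -> R1 @ bar 2 tick 0 v(0, 2): G3/D5 P5 -> A3/E5 P5 similar
  -> R3 @ bar 3 tick 0 v(1, 2): D5 above F4
  -> R4 @ bar 3 tick 0 v(0, 2): G3/F4 m7 untreated
  -> R7 @ bar 3 tick 0 v(1,): E4->D5 leap 10st
  -> R7 @ bar 3 tick 0 v(2,): E5->F4 leap 11st
  -> R3 @ bar 3 tick 1 v(1, 2): D5 above F4
  -> R3 @ bar 3 tick 2 v(1, 2): D5 above F4
  -> R3 @ bar 3 tick 3 v(1, 2): D5 above F4
  -> R4 @ bar 4 tick 0 v(0, 1): F3/E4 M7 untreated
  -> R7 @ bar 4 tick 0 v(1,): D5->E4 leap 10st
  -> R2 @ bar 5 tick 0 v(1, 2): E4/C5 m6 -> B3/B4 P8 similar
  -> R4 @ bar 6 tick 0 v(0, 2): F3/E4 M7 untreated
  -> R2 @ bar 7 tick 0 v(1, 2): D4/E4 M2 -> G4/D5 P5 similar
  -> R7 @ bar 7 tick 0 v(0,): F3->B3 leap 6st
  -> R7 @ bar 7 tick 0 v(2,): E4->D5 leap 10st
  -> R1 @ bar 8 tick 0 v(1, 2): G4/D5 P5 -> A4/E5 P5 similar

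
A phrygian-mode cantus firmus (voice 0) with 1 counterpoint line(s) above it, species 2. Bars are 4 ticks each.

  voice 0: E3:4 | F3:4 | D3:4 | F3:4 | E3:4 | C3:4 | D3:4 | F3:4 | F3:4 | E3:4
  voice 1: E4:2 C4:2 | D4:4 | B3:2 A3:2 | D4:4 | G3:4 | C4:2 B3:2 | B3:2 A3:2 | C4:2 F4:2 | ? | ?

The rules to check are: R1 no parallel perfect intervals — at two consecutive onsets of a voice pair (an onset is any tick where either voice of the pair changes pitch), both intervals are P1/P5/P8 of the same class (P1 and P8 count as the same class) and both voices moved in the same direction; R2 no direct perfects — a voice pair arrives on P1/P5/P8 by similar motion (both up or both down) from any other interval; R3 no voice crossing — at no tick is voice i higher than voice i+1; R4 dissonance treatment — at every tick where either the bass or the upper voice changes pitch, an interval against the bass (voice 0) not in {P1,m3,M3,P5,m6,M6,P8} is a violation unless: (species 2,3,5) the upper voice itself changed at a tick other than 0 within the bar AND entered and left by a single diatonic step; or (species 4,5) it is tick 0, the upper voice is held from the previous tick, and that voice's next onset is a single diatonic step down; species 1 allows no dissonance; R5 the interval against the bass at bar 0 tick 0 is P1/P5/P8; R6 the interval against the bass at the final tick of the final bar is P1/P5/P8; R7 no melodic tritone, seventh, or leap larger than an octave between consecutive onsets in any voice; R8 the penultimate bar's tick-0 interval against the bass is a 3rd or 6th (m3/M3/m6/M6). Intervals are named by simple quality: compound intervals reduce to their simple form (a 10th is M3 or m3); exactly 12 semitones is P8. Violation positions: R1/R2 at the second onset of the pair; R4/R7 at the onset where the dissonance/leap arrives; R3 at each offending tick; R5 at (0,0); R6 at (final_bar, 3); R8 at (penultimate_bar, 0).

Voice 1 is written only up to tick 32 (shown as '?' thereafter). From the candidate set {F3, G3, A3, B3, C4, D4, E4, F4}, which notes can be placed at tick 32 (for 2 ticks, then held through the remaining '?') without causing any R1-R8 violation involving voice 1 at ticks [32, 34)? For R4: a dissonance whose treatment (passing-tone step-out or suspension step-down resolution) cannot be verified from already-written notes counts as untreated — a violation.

F3: violates R8
G3: violates R4,R7,R8
A3: legal
B3: violates R4,R7,R8
C4: violates R8
D4: legal
E4: violates R4,R8
F4: violates R8

{A3, D4}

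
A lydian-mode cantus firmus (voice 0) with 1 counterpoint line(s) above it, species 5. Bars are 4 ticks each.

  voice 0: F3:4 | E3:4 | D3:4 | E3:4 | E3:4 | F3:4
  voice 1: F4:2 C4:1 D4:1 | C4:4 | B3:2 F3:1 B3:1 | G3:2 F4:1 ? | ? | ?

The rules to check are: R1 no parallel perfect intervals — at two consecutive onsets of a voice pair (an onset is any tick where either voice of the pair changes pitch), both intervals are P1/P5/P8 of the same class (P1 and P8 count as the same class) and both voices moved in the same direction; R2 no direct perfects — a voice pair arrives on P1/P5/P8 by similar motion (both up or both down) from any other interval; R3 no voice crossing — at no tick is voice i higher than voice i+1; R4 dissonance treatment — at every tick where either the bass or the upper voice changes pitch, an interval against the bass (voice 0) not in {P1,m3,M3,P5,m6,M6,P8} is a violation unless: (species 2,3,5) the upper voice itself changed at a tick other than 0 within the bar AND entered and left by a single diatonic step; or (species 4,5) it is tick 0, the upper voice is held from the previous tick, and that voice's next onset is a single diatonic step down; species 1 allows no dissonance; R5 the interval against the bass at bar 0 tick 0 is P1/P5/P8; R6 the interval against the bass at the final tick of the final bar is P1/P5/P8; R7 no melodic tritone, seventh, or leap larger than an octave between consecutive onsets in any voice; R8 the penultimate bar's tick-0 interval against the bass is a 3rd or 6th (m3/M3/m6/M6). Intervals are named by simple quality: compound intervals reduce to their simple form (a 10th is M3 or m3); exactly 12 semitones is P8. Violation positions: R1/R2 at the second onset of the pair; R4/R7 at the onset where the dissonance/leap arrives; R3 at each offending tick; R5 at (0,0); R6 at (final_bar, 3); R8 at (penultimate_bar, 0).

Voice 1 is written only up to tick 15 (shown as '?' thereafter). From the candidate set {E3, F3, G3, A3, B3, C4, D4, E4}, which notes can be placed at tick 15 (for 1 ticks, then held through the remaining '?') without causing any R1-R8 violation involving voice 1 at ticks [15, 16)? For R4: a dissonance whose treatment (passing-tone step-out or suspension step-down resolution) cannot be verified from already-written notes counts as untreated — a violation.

E3: violates R7
F3: violates R4
G3: violates R7
A3: violates R4
B3: violates R7
C4: legal
D4: violates R4
E4: legal

{C4, E4}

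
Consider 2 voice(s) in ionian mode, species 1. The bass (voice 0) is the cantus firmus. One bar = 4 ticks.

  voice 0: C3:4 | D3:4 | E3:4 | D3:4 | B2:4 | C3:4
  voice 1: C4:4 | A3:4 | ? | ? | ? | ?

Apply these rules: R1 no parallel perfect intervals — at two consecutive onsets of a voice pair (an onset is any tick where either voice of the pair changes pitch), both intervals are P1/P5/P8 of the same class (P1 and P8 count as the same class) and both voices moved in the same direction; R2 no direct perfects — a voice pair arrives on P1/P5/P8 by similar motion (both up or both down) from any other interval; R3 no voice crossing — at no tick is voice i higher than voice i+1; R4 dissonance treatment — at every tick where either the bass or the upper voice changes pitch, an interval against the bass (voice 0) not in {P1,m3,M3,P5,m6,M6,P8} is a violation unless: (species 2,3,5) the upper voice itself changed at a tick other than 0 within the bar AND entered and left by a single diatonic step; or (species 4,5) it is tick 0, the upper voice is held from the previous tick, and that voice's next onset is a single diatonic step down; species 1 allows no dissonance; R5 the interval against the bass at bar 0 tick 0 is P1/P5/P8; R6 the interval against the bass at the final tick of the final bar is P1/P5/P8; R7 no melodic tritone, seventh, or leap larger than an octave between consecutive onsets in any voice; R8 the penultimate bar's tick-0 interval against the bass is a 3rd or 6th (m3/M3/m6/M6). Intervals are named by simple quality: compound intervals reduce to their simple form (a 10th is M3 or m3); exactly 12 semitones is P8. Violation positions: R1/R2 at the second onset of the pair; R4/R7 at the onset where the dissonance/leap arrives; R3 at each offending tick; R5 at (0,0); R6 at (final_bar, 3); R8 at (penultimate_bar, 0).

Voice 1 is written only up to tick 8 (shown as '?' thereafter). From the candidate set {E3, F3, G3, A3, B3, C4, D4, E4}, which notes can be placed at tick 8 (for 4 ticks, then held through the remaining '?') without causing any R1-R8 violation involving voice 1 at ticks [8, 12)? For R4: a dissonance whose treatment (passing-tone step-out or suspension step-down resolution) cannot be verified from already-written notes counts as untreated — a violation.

E3: legal
F3: violates R4
G3: legal
A3: violates R4
B3: violates R1
C4: legal
D4: violates R4
E4: violates R2

{C4, E3, G3}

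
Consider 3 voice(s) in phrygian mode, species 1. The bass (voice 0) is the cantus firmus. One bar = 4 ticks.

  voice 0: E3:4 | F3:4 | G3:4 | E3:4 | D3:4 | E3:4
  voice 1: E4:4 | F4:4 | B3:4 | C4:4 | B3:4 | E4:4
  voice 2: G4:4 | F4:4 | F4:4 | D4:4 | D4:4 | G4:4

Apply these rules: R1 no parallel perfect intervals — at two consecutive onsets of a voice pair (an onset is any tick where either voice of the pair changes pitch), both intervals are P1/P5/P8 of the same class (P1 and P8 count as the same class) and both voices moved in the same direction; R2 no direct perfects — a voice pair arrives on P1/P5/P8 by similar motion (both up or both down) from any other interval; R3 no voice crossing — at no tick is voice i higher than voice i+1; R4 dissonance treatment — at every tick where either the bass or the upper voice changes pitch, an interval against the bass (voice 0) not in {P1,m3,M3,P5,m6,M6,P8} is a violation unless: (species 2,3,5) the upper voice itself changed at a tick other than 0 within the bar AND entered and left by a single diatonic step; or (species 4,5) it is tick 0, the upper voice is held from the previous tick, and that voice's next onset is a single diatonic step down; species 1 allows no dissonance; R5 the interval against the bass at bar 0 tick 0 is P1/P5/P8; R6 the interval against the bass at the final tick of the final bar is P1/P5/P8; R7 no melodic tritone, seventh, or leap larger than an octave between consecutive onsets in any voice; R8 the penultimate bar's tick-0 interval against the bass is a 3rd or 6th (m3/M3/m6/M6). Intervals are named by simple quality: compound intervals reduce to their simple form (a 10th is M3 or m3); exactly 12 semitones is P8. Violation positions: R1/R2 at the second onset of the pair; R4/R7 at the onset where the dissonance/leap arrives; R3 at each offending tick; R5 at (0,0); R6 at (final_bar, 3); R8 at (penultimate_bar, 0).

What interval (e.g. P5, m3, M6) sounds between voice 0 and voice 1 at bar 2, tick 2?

voice 0=G3 voice 1=B3 -> M3

M3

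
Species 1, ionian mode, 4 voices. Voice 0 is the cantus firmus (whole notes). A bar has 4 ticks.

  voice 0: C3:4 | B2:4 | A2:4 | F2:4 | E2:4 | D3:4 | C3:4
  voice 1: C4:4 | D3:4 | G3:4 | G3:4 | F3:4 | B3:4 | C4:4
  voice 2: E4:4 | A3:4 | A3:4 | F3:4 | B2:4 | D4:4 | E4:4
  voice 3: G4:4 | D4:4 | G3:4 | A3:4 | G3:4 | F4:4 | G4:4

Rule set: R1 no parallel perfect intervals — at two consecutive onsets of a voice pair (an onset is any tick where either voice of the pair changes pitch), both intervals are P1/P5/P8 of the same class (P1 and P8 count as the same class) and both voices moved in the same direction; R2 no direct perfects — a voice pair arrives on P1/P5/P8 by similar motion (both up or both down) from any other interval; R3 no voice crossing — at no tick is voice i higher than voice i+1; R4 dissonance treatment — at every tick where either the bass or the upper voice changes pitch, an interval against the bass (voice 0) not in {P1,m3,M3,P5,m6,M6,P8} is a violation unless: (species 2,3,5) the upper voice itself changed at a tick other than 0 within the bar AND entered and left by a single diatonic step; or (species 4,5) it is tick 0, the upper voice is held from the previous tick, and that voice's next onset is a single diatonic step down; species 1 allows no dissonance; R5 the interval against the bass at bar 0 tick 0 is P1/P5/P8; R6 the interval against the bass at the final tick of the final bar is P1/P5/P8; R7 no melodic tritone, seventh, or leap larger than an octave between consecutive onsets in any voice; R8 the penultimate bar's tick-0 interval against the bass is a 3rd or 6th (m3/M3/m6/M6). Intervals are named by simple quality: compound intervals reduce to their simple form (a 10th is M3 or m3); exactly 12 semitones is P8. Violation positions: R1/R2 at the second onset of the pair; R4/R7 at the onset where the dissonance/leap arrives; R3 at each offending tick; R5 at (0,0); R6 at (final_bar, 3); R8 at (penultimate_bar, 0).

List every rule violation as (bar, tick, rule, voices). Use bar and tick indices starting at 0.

bar 0: v0=C3 v1=C4 v2=E4 v3=G4 downbeat P5
bar 1: v0=B2 v1=D3 v2=A3 v3=D4 downbeat m3
bar 2: v0=A2 v1=G3 v2=A3 v3=G3 downbeat m7
bar 3: v0=F2 v1=G3 v2=F3 v3=A3 downbeat M3
bar 4: v0=E2 v1=F3 v2=B2 v3=G3 downbeat m3
bar 5: v0=D3 v1=B3 v2=D4 v3=F4 downbeat m3
bar 6: v0=C3 v1=C4 v2=E4 v3=G4 downbeat P5
  -> R5 @ bar 0 tick 0 v(0, 2): opens on M3
  -> R2 @ bar 1 tick 0 v(1, 2): C4/E4 M3 -> D3/A3 P5 similar
  -> R2 @ bar 1 tick 0 v(1, 3): C4/G4 P5 -> D3/D4 P8 similar
  -> R4 @ bar 1 tick 0 v(0, 2): B2/A3 m7 untreated
  -> R7 @ bar 1 tick 0 v(1,): C4->D3 leap 10st
  -> R3 @ bar 2 tick 0 v(2, 3): A3 above G3
  -> R4 @ bar 2 tick 0 v(0, 1): A2/G3 m7 untreated
  -> R4 @ bar 2 tick 0 v(0, 3): A2/G3 m7 untreated
  -> R3 @ bar 2 tick 1 v(2, 3): A3 above G3
  -> R3 @ bar 2 tick 2 v(2, 3): A3 above G3
  -> R3 @ bar 2 tick 3 v(2, 3): A3 above G3
  -> R1 @ bar 3 tick 0 v(0, 2): A2/A3 P8 -> F2/F3 P8 similar
  -> R3 @ bar 3 tick 0 v(1, 2): G3 above F3
  -> R4 @ bar 3 tick 0 v(0, 1): F2/G3 M2 untreated
  -> R3 @ bar 3 tick 1 v(1, 2): G3 above F3
  -> R3 @ bar 3 tick 2 v(1, 2): G3 above F3
  -> R3 @ bar 3 tick 3 v(1, 2): G3 above F3
  -> R2 @ bar 4 tick 0 v(0, 2): F2/F3 P8 -> E2/B2 P5 similar
  -> R3 @ bar 4 tick 0 v(1, 2): F3 above B2
  -> R4 @ bar 4 tick 0 v(0, 1): E2/F3 m2 untreated
  -> R7 @ bar 4 tick 0 v(2,): F3->B2 leap 6st
  -> R3 @ bar 4 tick 1 v(1, 2): F3 above B2
  -> R3 @ bar 4 tick 2 v(1, 2): F3 above B2
  -> R3 @ bar 4 tick 3 v(1, 2): F3 above B2
  -> R2 @ bar 5 tick 0 v(0, 2): E2/B2 P5 -> D3/D4 P8 similar
  -> R7 @ bar 5 tick 0 v(0,): E2->D3 leap 10st
  -> R7 @ bar 5 tick 0 v(1,): F3->B3 leap 6st
  -> R7 @ bar 5 tick 0 v(2,): B2->D4 leap 15st
  -> R7 @ bar 5 tick 0 v(3,): G3->F4 leap 10st
  -> R8 @ bar 5 tick 0 v(0, 2): penult P8 not 3rd/6th
  -> R2 @ bar 6 tick 0 v(1, 3): B3/F4 TT -> C4/G4 P5 similar
  -> R6 @ bar 6 tick 3 v(0, 2): closes on M3

(0, 0, R5, (0, 2))
(1, 0, R2, (1, 2))
(1, 0, R2, (1, 3))
(1, 0, R4, (0, 2))
(1, 0, R7, (1,))
(2, 0, R3, (2, 3))
(2, 0, R4, (0, 1))
(2, 0, R4, (0, 3))
(2, 1, R3, (2, 3))
(2, 2, R3, (2, 3))
(2, 3, R3, (2, 3))
(3, 0, R1, (0, 2))
(3, 0, R3, (1, 2))
(3, 0, R4, (0, 1))
(3, 1, R3, (1, 2))
(3, 2, R3, (1, 2))
(3, 3, R3, (1, 2))
(4, 0, R2, (0, 2))
(4, 0, R3, (1, 2))
(4, 0, R4, (0, 1))
(4, 0, R7, (2,))
(4, 1, R3, (1, 2))
(4, 2, R3, (1, 2))
(4, 3, R3, (1, 2))
(5, 0, R2, (0, 2))
(5, 0, R7, (0,))
(5, 0, R7, (1,))
(5, 0, R7, (2,))
(5, 0, R7, (3,))
(5, 0, R8, (0, 2))
(6, 0, R2, (1, 3))
(6, 3, R6, (0, 2))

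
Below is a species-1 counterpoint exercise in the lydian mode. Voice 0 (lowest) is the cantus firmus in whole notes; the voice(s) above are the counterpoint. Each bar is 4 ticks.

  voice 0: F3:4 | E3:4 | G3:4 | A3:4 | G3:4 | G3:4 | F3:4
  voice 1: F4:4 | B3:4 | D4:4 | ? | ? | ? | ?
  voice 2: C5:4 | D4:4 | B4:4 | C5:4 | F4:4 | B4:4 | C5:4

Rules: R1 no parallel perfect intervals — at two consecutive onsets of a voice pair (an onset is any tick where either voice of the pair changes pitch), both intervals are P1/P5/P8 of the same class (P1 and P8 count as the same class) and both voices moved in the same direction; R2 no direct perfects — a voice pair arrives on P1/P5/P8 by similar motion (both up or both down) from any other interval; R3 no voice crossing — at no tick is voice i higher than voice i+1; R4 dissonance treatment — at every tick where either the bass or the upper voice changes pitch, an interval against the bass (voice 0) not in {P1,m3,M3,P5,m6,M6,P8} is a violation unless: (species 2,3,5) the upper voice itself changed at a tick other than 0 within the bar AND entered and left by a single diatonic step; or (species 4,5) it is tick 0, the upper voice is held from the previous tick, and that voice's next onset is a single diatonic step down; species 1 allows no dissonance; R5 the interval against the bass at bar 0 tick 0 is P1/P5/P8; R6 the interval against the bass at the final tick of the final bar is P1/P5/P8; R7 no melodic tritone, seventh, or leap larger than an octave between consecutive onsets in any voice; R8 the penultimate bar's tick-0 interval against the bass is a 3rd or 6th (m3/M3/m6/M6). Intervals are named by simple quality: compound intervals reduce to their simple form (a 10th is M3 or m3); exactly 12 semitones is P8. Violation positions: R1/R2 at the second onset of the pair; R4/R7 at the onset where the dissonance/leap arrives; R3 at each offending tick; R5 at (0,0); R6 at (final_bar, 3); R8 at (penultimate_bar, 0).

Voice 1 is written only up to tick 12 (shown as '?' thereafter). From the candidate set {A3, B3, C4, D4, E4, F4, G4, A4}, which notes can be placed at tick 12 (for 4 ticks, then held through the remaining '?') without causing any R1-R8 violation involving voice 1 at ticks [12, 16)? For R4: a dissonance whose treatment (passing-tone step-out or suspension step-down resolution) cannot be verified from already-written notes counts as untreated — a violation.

{A3, C4}

A3: legal
B3: violates R4
C4: legal
D4: violates R4
E4: violates R1
F4: violates R2
G4: violates R4
A4: violates R2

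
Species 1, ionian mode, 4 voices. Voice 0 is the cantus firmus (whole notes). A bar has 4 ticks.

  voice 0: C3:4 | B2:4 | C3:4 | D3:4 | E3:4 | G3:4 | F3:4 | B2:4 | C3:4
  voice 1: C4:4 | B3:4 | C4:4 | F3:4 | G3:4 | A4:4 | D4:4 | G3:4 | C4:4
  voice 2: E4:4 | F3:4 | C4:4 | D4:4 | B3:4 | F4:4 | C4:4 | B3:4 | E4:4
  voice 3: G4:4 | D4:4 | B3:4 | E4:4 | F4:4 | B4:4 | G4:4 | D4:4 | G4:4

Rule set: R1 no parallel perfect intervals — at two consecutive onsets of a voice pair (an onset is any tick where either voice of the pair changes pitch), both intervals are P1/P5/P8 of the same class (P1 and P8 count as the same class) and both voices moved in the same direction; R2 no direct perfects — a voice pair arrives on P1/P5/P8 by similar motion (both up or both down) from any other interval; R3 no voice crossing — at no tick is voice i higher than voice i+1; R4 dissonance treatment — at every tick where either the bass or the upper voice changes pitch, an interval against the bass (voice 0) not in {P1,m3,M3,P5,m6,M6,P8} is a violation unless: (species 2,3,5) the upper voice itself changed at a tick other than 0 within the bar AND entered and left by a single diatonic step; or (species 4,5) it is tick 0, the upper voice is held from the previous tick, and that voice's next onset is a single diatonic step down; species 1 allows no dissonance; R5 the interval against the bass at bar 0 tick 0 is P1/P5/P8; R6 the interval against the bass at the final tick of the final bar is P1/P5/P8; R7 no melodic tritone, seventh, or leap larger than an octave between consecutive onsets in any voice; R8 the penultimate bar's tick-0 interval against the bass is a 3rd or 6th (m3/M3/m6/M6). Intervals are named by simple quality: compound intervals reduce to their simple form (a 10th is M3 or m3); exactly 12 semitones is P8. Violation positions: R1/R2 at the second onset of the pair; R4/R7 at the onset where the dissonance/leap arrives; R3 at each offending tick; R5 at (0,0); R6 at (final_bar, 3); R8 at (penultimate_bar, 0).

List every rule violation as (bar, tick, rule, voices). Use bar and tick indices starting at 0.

(0, 0, R5, (0, 2))
(1, 0, R1, (0, 1))
(1, 0, R3, (1, 2))
(1, 0, R4, (0, 2))
(1, 0, R7, (2,))
(1, 1, R3, (1, 2))
(1, 2, R3, (1, 2))
(1, 3, R3, (1, 2))
(2, 0, R1, (0, 1))
(2, 0, R2, (0, 2))
(2, 0, R2, (1, 2))
(2, 0, R3, (2, 3))
(2, 0, R4, (0, 3))
(2, 1, R3, (2, 3))
(2, 2, R3, (2, 3))
(2, 3, R3, (2, 3))
(3, 0, R1, (0, 2))
(3, 0, R4, (0, 3))
(4, 0, R4, (0, 3))
(5, 0, R3, (1, 2))
(5, 0, R4, (0, 1))
(5, 0, R4, (0, 2))
(5, 0, R7, (1,))
(5, 0, R7, (2,))
(5, 0, R7, (3,))
(5, 1, R3, (1, 2))
(5, 2, R3, (1, 2))
(5, 3, R3, (1, 2))
(6, 0, R2, (0, 2))
(6, 0, R2, (2, 3))
(6, 0, R3, (1, 2))
(6, 0, R4, (0, 3))
(6, 1, R3, (1, 2))
(6, 2, R3, (1, 2))
(6, 3, R3, (1, 2))
(7, 0, R2, (0, 2))
(7, 0, R2, (1, 3))
(7, 0, R7, (0,))
(7, 0, R8, (0, 2))
(8, 0, R1, (1, 3))
(8, 0, R2, (0, 1))
(8, 0, R2, (0, 3))
(8, 3, R6, (0, 2))

bar 0: v0=C3 v1=C4 v2=E4 v3=G4 downbeat P5
bar 1: v0=B2 v1=B3 v2=F3 v3=D4 downbeat m3
bar 2: v0=C3 v1=C4 v2=C4 v3=B3 downbeat M7
bar 3: v0=D3 v1=F3 v2=D4 v3=E4 downbeat M2
bar 4: v0=E3 v1=G3 v2=B3 v3=F4 downbeat m2
bar 5: v0=G3 v1=A4 v2=F4 v3=B4 downbeat M3
bar 6: v0=F3 v1=D4 v2=C4 v3=G4 downbeat M2
bar 7: v0=B2 v1=G3 v2=B3 v3=D4 downbeat m3
bar 8: v0=C3 v1=C4 v2=E4 v3=G4 downbeat P5
  -> R5 @ bar 0 tick 0 v(0, 2): opens on M3
  -> R1 @ bar 1 tick 0 v(0, 1): C3/C4 P8 -> B2/B3 P8 similar
  -> R3 @ bar 1 tick 0 v(1, 2): B3 above F3
  -> R4 @ bar 1 tick 0 v(0, 2): B2/F3 TT untreated
  -> R7 @ bar 1 tick 0 v(2,): E4->F3 leap 11st
  -> R3 @ bar 1 tick 1 v(1, 2): B3 above F3
  -> R3 @ bar 1 tick 2 v(1, 2): B3 above F3
  -> R3 @ bar 1 tick 3 v(1, 2): B3 above F3
  -> R1 @ bar 2 tick 0 v(0, 1): B2/B3 P8 -> C3/C4 P8 similar
  -> R2 @ bar 2 tick 0 v(0, 2): B2/F3 TT -> C3/C4 P8 similar
  -> R2 @ bar 2 tick 0 v(1, 2): B3/F3 TT -> C4/C4 P1 similar
  -> R3 @ bar 2 tick 0 v(2, 3): C4 above B3
  -> R4 @ bar 2 tick 0 v(0, 3): C3/B3 M7 untreated
  -> R3 @ bar 2 tick 1 v(2, 3): C4 above B3
  -> R3 @ bar 2 tick 2 v(2, 3): C4 above B3
  -> R3 @ bar 2 tick 3 v(2, 3): C4 above B3
  -> R1 @ bar 3 tick 0 v(0, 2): C3/C4 P8 -> D3/D4 P8 similar
  -> R4 @ bar 3 tick 0 v(0, 3): D3/E4 M2 untreated
  -> R4 @ bar 4 tick 0 v(0, 3): E3/F4 m2 untreated
  -> R3 @ bar 5 tick 0 v(1, 2): A4 above F4
  -> R4 @ bar 5 tick 0 v(0, 1): G3/A4 M2 untreated
  -> R4 @ bar 5 tick 0 v(0, 2): G3/F4 m7 untreated
  -> R7 @ bar 5 tick 0 v(1,): G3->A4 leap 14st
  -> R7 @ bar 5 tick 0 v(2,): B3->F4 leap 6st
  -> R7 @ bar 5 tick 0 v(3,): F4->B4 leap 6st
  -> R3 @ bar 5 tick 1 v(1, 2): A4 above F4
  -> R3 @ bar 5 tick 2 v(1, 2): A4 above F4
  -> R3 @ bar 5 tick 3 v(1, 2): A4 above F4
  -> R2 @ bar 6 tick 0 v(0, 2): G3/F4 m7 -> F3/C4 P5 similar
  -> R2 @ bar 6 tick 0 v(2, 3): F4/B4 TT -> C4/G4 P5 similar
  -> R3 @ bar 6 tick 0 v(1, 2): D4 above C4
  -> R4 @ bar 6 tick 0 v(0, 3): F3/G4 M2 untreated
  -> R3 @ bar 6 tick 1 v(1, 2): D4 above C4
  -> R3 @ bar 6 tick 2 v(1, 2): D4 above C4
  -> R3 @ bar 6 tick 3 v(1, 2): D4 above C4
  -> R2 @ bar 7 tick 0 v(0, 2): F3/C4 P5 -> B2/B3 P8 similar
  -> R2 @ bar 7 tick 0 v(1, 3): D4/G4 P4 -> G3/D4 P5 similar
  -> R7 @ bar 7 tick 0 v(0,): F3->B2 leap 6st
  -> R8 @ bar 7 tick 0 v(0, 2): penult P8 not 3rd/6th
  -> R1 @ bar 8 tick 0 v(1, 3): G3/D4 P5 -> C4/G4 P5 similar
  -> R2 @ bar 8 tick 0 v(0, 1): B2/G3 m6 -> C3/C4 P8 similar
  -> R2 @ bar 8 tick 0 v(0, 3): B2/D4 m3 -> C3/G4 P5 similar
  -> R6 @ bar 8 tick 3 v(0, 2): closes on M3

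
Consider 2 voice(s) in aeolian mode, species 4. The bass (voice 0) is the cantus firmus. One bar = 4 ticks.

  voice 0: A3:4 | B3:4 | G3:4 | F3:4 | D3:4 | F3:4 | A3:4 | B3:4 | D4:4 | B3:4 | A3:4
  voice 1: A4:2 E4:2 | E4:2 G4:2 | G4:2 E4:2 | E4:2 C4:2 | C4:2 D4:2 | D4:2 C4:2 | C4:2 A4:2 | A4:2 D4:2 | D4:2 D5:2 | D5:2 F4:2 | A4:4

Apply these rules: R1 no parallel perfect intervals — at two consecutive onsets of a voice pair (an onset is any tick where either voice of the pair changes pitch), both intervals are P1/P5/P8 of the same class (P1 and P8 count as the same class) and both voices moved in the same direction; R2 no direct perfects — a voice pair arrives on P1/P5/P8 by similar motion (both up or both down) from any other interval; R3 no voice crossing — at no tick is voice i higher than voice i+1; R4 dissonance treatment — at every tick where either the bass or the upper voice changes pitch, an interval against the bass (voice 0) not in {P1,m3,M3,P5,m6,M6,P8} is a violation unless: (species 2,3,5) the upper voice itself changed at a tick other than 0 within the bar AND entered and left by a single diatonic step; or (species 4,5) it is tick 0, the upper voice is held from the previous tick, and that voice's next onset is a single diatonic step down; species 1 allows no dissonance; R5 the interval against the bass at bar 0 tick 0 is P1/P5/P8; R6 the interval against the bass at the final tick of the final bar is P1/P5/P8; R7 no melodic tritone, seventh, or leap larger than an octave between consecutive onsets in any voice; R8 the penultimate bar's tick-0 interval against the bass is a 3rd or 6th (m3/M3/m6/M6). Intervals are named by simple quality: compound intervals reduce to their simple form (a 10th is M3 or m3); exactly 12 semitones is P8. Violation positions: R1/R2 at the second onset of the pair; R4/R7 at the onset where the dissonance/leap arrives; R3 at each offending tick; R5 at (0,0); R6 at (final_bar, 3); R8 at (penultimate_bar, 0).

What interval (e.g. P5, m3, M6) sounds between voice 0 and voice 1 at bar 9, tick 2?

TT

voice 0=B3 voice 1=F4 -> TT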